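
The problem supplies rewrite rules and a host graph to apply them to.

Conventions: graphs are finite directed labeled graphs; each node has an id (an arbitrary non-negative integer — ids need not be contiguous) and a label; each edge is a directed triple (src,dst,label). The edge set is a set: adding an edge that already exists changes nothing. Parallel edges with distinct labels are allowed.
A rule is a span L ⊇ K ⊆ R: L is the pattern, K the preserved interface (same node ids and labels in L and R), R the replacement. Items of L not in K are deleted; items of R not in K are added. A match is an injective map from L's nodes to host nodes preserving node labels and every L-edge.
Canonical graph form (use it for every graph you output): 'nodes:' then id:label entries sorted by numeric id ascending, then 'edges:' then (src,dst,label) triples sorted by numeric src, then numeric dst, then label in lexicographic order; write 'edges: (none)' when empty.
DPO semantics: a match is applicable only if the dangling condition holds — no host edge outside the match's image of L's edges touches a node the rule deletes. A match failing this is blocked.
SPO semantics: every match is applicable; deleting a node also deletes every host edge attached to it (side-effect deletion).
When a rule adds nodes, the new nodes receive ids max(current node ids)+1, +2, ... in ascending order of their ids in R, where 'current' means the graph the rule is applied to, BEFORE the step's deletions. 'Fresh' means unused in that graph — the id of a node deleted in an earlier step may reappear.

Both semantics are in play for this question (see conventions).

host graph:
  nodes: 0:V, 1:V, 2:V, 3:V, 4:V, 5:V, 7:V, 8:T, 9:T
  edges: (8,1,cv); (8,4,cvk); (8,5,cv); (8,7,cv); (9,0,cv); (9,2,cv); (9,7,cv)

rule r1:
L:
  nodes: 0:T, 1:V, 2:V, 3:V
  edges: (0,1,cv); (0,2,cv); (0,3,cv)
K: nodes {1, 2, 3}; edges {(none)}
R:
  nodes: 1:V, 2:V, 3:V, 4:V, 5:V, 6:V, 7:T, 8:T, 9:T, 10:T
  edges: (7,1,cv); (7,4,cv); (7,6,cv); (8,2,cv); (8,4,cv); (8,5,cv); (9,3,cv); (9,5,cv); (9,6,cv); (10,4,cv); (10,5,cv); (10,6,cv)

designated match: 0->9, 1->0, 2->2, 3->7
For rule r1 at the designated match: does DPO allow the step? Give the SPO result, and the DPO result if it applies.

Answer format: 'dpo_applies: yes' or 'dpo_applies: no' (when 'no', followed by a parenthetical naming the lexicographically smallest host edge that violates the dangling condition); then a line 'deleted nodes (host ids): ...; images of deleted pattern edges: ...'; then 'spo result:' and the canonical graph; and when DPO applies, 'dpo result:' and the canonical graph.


dpo_applies: yes
deleted nodes (host ids): 9; images of deleted pattern edges: (9,0,cv); (9,2,cv); (9,7,cv)
spo result:
nodes: 0:V, 1:V, 2:V, 3:V, 4:V, 5:V, 7:V, 8:T, 10:V, 11:V, 12:V, 13:T, 14:T, 15:T, 16:T
edges: (8,1,cv); (8,4,cvk); (8,5,cv); (8,7,cv); (13,0,cv); (13,10,cv); (13,12,cv); (14,2,cv); (14,10,cv); (14,11,cv); (15,7,cv); (15,11,cv); (15,12,cv); (16,10,cv); (16,11,cv); (16,12,cv)
dpo result:
nodes: 0:V, 1:V, 2:V, 3:V, 4:V, 5:V, 7:V, 8:T, 10:V, 11:V, 12:V, 13:T, 14:T, 15:T, 16:T
edges: (8,1,cv); (8,4,cvk); (8,5,cv); (8,7,cv); (13,0,cv); (13,10,cv); (13,12,cv); (14,2,cv); (14,10,cv); (14,11,cv); (15,7,cv); (15,11,cv); (15,12,cv); (16,10,cv); (16,11,cv); (16,12,cv)


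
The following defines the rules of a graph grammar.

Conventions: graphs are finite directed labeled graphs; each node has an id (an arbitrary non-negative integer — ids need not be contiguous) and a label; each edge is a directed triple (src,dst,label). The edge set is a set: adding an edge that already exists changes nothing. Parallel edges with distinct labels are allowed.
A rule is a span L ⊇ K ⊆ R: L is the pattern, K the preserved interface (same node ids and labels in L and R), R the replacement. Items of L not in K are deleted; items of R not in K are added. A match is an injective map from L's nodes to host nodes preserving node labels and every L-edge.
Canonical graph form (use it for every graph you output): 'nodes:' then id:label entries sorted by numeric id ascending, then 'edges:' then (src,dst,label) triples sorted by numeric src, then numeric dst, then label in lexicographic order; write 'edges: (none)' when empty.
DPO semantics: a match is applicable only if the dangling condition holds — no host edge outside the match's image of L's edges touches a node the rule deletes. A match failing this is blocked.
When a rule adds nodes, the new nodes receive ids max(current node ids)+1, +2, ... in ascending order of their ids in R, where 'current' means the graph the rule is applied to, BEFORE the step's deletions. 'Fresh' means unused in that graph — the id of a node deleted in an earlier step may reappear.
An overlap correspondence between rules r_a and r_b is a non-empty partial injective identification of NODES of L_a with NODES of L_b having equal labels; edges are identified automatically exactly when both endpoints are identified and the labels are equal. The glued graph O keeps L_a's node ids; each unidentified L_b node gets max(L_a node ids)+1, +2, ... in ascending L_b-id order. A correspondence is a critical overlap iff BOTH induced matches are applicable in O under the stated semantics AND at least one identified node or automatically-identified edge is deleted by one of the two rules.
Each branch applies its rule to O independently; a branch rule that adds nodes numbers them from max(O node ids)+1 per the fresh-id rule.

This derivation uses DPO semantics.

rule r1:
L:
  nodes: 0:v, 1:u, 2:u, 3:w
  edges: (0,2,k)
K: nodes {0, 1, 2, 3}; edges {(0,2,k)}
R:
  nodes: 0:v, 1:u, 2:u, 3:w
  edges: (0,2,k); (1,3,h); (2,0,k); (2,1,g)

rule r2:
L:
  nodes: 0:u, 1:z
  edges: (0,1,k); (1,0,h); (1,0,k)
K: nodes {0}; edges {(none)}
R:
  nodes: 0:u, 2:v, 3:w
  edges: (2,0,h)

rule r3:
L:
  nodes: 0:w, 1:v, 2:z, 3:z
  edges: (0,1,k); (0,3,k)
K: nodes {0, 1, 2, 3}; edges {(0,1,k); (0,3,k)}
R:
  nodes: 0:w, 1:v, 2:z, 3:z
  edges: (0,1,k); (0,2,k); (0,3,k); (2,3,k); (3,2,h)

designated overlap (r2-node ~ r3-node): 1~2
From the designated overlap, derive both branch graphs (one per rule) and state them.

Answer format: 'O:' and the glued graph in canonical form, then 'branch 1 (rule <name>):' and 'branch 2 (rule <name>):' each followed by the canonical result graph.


O:
nodes: 0:u, 1:z, 2:w, 3:v, 4:z
edges: (0,1,k); (1,0,h); (1,0,k); (2,3,k); (2,4,k)
branch 1 (rule r2):
nodes: 0:u, 2:w, 3:v, 4:z, 5:v, 6:w
edges: (2,3,k); (2,4,k); (5,0,h)
branch 2 (rule r3):
nodes: 0:u, 1:z, 2:w, 3:v, 4:z
edges: (0,1,k); (1,0,h); (1,0,k); (1,4,k); (2,1,k); (2,3,k); (2,4,k); (4,1,h)


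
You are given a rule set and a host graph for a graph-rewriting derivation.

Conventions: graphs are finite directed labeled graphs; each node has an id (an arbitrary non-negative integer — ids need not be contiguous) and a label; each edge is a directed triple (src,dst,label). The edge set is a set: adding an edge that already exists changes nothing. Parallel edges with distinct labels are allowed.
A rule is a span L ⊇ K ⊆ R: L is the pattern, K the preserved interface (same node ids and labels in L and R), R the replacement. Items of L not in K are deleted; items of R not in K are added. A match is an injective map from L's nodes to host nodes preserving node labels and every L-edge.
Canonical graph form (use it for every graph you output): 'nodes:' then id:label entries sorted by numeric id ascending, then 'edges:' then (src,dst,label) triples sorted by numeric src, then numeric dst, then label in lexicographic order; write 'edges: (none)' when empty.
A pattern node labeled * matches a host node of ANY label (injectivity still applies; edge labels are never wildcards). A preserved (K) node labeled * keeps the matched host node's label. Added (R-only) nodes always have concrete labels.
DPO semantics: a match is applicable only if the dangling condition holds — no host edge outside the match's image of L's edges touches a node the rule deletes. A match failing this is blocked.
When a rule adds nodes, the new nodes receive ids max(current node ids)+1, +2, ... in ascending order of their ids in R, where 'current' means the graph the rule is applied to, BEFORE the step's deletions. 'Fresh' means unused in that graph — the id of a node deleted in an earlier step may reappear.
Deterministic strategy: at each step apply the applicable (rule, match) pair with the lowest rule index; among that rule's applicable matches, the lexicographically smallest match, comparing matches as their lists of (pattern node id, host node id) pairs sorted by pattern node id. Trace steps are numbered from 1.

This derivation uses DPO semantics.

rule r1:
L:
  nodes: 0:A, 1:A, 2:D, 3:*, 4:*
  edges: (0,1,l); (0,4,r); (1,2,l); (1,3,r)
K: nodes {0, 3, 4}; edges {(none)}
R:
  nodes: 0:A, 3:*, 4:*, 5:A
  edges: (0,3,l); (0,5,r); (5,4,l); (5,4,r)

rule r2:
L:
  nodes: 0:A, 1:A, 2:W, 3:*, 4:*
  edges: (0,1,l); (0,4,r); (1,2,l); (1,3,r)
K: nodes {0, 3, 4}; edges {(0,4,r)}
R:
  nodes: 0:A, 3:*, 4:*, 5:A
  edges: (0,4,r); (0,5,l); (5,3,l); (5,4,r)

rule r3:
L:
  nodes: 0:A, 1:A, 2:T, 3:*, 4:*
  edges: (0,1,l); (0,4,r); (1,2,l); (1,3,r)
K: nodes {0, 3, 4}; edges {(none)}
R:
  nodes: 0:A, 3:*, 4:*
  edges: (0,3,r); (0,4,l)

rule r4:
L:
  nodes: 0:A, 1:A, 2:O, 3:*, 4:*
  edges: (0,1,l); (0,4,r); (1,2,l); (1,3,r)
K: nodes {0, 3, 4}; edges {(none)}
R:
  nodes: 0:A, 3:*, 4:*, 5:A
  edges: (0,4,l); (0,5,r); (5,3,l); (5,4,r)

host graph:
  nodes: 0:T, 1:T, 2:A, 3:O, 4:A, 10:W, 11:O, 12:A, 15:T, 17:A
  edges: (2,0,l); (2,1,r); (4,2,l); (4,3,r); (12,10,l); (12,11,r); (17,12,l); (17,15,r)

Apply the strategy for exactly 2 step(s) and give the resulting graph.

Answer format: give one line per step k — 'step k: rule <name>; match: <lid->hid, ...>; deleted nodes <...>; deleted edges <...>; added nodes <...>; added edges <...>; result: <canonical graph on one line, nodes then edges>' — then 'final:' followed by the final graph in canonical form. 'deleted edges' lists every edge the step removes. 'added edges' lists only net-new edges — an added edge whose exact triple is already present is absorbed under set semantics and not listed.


step 1: rule r2; match: 0->17, 1->12, 2->10, 3->11, 4->15; deleted nodes 10, 12; deleted edges (12,10,l); (12,11,r); (17,12,l); added nodes 18; added edges (17,18,l); (18,11,l); (18,15,r); result: nodes: 0:T, 1:T, 2:A, 3:O, 4:A, 11:O, 15:T, 17:A, 18:A edges: (2,0,l); (2,1,r); (4,2,l); (4,3,r); (17,15,r); (17,18,l); (18,11,l); (18,15,r)
step 2: rule r3; match: 0->4, 1->2, 2->0, 3->1, 4->3; deleted nodes 0, 2; deleted edges (2,0,l); (2,1,r); (4,2,l); (4,3,r); added nodes (none); added edges (4,1,r); (4,3,l); result: nodes: 1:T, 3:O, 4:A, 11:O, 15:T, 17:A, 18:A edges: (4,1,r); (4,3,l); (17,15,r); (17,18,l); (18,11,l); (18,15,r)
final:
nodes: 1:T, 3:O, 4:A, 11:O, 15:T, 17:A, 18:A
edges: (4,1,r); (4,3,l); (17,15,r); (17,18,l); (18,11,l); (18,15,r)


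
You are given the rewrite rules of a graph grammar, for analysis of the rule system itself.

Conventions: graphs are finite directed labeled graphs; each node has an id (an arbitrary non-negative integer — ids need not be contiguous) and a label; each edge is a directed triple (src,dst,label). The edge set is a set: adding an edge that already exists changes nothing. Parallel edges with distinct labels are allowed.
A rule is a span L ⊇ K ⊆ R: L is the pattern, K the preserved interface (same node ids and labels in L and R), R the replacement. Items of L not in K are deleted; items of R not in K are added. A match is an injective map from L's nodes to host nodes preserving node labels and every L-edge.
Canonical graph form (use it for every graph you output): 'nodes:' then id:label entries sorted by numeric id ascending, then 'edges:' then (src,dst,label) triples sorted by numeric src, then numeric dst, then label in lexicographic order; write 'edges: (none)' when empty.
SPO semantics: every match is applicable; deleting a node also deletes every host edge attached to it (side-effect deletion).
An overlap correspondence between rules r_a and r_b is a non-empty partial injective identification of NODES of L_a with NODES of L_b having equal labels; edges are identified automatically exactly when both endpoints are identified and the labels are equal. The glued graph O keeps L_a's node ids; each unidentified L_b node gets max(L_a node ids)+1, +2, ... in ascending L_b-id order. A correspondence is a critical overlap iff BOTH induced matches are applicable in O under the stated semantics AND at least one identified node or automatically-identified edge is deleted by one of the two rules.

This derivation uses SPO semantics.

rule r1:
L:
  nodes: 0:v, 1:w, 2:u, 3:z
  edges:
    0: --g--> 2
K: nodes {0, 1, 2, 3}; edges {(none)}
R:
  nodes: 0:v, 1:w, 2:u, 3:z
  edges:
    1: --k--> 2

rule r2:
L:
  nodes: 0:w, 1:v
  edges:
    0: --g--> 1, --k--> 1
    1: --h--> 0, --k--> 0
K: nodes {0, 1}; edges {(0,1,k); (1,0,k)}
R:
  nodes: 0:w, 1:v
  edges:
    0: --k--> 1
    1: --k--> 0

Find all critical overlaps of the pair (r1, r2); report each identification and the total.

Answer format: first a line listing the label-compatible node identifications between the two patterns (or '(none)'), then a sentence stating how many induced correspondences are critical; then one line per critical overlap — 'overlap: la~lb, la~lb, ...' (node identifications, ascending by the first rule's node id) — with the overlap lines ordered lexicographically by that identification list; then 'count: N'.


label-compatible node identifications between L(r1) and L(r2): 0~1, 1~0
0 of the induced correspondences are critical overlaps of r1 and r2.
count: 0


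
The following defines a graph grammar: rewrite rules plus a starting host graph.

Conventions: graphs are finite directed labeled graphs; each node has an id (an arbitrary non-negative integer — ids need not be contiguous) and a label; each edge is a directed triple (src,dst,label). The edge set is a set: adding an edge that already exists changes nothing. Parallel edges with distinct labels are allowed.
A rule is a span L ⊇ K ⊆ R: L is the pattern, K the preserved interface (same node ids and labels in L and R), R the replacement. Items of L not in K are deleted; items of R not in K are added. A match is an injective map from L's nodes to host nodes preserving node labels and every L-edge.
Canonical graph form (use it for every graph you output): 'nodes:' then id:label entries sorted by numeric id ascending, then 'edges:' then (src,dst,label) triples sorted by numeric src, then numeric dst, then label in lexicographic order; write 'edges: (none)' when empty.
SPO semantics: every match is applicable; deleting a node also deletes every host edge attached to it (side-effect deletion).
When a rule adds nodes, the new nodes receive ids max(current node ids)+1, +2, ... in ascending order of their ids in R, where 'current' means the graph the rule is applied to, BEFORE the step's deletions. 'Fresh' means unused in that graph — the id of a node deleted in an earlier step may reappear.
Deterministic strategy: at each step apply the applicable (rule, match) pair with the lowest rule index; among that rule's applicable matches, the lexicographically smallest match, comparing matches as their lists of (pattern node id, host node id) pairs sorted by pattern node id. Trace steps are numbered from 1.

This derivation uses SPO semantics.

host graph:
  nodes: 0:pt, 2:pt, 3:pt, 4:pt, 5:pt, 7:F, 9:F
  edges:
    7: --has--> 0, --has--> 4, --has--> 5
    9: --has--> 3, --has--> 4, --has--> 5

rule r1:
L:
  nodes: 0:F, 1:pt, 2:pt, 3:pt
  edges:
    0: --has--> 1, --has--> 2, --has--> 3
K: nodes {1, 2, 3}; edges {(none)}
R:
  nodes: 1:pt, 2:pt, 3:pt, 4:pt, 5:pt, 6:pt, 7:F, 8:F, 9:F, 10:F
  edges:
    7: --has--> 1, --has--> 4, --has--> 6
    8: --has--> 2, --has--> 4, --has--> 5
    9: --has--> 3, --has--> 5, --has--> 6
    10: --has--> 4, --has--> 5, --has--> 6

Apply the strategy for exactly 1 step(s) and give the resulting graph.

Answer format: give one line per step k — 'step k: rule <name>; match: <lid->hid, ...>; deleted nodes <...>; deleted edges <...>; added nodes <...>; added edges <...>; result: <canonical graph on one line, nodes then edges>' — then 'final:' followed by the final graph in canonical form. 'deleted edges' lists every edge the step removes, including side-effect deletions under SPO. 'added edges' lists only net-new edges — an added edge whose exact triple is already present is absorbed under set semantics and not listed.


step 1: rule r1; match: 0->7, 1->0, 2->4, 3->5; deleted nodes 7; deleted edges (7,0,has); (7,4,has); (7,5,has); added nodes 10, 11, 12, 13, 14, 15, 16; added edges (13,0,has); (13,10,has); (13,12,has); (14,4,has); (14,10,has); (14,11,has); (15,5,has); (15,11,has); (15,12,has); (16,10,has); (16,11,has); (16,12,has); result: nodes: 0:pt, 2:pt, 3:pt, 4:pt, 5:pt, 9:F, 10:pt, 11:pt, 12:pt, 13:F, 14:F, 15:F, 16:F edges: (9,3,has); (9,4,has); (9,5,has); (13,0,has); (13,10,has); (13,12,has); (14,4,has); (14,10,has); (14,11,has); (15,5,has); (15,11,has); (15,12,has); (16,10,has); (16,11,has); (16,12,has)
final:
nodes: 0:pt, 2:pt, 3:pt, 4:pt, 5:pt, 9:F, 10:pt, 11:pt, 12:pt, 13:F, 14:F, 15:F, 16:F
edges: (9,3,has); (9,4,has); (9,5,has); (13,0,has); (13,10,has); (13,12,has); (14,4,has); (14,10,has); (14,11,has); (15,5,has); (15,11,has); (15,12,has); (16,10,has); (16,11,has); (16,12,has)


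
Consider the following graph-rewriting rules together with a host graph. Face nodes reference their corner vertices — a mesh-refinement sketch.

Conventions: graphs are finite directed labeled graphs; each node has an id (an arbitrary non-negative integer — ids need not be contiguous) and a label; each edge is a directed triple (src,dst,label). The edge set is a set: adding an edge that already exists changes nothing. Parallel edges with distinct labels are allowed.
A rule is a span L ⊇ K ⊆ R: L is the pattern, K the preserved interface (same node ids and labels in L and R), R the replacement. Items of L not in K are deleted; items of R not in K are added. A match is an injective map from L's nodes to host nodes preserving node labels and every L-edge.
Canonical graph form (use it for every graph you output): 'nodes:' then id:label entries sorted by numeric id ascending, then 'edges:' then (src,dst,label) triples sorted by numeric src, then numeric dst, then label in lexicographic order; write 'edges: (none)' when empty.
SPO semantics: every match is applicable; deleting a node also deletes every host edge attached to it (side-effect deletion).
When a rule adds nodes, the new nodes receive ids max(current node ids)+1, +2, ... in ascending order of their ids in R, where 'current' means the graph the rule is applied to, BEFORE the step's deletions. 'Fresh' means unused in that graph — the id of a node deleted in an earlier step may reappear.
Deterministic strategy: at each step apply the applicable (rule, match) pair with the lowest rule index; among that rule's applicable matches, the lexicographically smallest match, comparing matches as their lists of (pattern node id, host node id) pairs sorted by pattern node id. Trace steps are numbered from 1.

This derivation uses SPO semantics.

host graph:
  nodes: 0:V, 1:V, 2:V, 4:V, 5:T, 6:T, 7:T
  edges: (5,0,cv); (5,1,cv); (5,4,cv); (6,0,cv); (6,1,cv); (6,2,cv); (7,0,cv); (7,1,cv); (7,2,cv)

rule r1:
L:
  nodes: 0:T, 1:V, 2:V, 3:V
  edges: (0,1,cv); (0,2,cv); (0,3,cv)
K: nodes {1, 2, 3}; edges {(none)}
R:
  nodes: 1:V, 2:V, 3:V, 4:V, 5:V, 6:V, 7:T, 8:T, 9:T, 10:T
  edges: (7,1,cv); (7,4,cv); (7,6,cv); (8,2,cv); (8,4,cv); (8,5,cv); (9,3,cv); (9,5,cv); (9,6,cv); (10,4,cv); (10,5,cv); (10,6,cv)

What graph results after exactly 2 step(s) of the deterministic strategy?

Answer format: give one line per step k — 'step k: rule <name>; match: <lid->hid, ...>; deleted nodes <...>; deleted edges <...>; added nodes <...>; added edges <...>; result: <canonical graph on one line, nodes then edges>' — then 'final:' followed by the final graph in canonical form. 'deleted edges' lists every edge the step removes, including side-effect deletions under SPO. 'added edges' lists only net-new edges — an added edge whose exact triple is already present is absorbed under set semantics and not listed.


step 1: rule r1; match: 0->5, 1->0, 2->1, 3->4; deleted nodes 5; deleted edges (5,0,cv); (5,1,cv); (5,4,cv); added nodes 8, 9, 10, 11, 12, 13, 14; added edges (11,0,cv); (11,8,cv); (11,10,cv); (12,1,cv); (12,8,cv); (12,9,cv); (13,4,cv); (13,9,cv); (13,10,cv); (14,8,cv); (14,9,cv); (14,10,cv); result: nodes: 0:V, 1:V, 2:V, 4:V, 6:T, 7:T, 8:V, 9:V, 10:V, 11:T, 12:T, 13:T, 14:T edges: (6,0,cv); (6,1,cv); (6,2,cv); (7,0,cv); (7,1,cv); (7,2,cv); (11,0,cv); (11,8,cv); (11,10,cv); (12,1,cv); (12,8,cv); (12,9,cv); (13,4,cv); (13,9,cv); (13,10,cv); (14,8,cv); (14,9,cv); (14,10,cv)
step 2: rule r1; match: 0->6, 1->0, 2->1, 3->2; deleted nodes 6; deleted edges (6,0,cv); (6,1,cv); (6,2,cv); added nodes 15, 16, 17, 18, 19, 20, 21; added edges (18,0,cv); (18,15,cv); (18,17,cv); (19,1,cv); (19,15,cv); (19,16,cv); (20,2,cv); (20,16,cv); (20,17,cv); (21,15,cv); (21,16,cv); (21,17,cv); result: nodes: 0:V, 1:V, 2:V, 4:V, 7:T, 8:V, 9:V, 10:V, 11:T, 12:T, 13:T, 14:T, 15:V, 16:V, 17:V, 18:T, 19:T, 20:T, 21:T edges: (7,0,cv); (7,1,cv); (7,2,cv); (11,0,cv); (11,8,cv); (11,10,cv); (12,1,cv); (12,8,cv); (12,9,cv); (13,4,cv); (13,9,cv); (13,10,cv); (14,8,cv); (14,9,cv); (14,10,cv); (18,0,cv); (18,15,cv); (18,17,cv); (19,1,cv); (19,15,cv); (19,16,cv); (20,2,cv); (20,16,cv); (20,17,cv); (21,15,cv); (21,16,cv); (21,17,cv)
final:
nodes: 0:V, 1:V, 2:V, 4:V, 7:T, 8:V, 9:V, 10:V, 11:T, 12:T, 13:T, 14:T, 15:V, 16:V, 17:V, 18:T, 19:T, 20:T, 21:T
edges: (7,0,cv); (7,1,cv); (7,2,cv); (11,0,cv); (11,8,cv); (11,10,cv); (12,1,cv); (12,8,cv); (12,9,cv); (13,4,cv); (13,9,cv); (13,10,cv); (14,8,cv); (14,9,cv); (14,10,cv); (18,0,cv); (18,15,cv); (18,17,cv); (19,1,cv); (19,15,cv); (19,16,cv); (20,2,cv); (20,16,cv); (20,17,cv); (21,15,cv); (21,16,cv); (21,17,cv)


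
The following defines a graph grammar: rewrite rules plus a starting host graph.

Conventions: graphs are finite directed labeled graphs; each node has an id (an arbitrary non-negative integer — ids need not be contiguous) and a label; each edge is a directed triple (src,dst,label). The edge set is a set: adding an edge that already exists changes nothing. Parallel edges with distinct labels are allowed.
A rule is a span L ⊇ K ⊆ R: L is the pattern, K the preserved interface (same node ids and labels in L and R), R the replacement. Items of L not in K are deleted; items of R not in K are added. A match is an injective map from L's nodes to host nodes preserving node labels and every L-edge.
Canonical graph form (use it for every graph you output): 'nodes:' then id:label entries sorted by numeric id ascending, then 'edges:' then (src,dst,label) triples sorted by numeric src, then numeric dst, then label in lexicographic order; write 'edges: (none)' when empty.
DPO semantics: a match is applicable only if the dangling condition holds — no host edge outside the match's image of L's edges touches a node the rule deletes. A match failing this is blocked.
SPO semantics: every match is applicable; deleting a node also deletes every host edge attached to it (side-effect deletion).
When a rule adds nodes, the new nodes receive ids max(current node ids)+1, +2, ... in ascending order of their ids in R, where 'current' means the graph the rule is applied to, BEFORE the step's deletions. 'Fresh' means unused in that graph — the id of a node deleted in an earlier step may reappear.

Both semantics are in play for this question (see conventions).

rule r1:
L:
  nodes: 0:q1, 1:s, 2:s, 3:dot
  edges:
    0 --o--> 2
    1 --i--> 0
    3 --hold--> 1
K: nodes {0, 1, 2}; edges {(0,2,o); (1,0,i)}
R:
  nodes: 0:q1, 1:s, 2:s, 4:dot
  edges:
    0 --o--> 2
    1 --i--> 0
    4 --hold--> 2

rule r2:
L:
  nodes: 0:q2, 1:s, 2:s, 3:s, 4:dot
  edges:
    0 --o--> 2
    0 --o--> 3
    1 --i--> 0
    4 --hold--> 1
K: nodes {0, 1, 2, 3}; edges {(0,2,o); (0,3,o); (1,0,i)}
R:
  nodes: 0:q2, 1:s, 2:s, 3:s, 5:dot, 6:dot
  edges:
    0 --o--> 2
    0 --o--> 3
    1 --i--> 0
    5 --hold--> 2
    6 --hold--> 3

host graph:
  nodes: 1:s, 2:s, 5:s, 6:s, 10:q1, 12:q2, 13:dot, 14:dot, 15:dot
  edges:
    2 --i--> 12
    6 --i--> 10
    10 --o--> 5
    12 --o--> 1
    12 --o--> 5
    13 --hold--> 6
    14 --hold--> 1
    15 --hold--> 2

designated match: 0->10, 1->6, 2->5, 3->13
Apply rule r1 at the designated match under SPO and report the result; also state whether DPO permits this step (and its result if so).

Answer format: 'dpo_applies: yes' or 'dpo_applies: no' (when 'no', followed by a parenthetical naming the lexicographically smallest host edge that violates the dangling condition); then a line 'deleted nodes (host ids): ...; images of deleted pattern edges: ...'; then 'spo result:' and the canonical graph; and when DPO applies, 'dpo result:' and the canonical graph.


dpo_applies: yes
deleted nodes (host ids): 13; images of deleted pattern edges: (13,6,hold)
spo result:
nodes: 1:s, 2:s, 5:s, 6:s, 10:q1, 12:q2, 14:dot, 15:dot, 16:dot
edges: (2,12,i); (6,10,i); (10,5,o); (12,1,o); (12,5,o); (14,1,hold); (15,2,hold); (16,5,hold)
dpo result:
nodes: 1:s, 2:s, 5:s, 6:s, 10:q1, 12:q2, 14:dot, 15:dot, 16:dot
edges: (2,12,i); (6,10,i); (10,5,o); (12,1,o); (12,5,o); (14,1,hold); (15,2,hold); (16,5,hold)


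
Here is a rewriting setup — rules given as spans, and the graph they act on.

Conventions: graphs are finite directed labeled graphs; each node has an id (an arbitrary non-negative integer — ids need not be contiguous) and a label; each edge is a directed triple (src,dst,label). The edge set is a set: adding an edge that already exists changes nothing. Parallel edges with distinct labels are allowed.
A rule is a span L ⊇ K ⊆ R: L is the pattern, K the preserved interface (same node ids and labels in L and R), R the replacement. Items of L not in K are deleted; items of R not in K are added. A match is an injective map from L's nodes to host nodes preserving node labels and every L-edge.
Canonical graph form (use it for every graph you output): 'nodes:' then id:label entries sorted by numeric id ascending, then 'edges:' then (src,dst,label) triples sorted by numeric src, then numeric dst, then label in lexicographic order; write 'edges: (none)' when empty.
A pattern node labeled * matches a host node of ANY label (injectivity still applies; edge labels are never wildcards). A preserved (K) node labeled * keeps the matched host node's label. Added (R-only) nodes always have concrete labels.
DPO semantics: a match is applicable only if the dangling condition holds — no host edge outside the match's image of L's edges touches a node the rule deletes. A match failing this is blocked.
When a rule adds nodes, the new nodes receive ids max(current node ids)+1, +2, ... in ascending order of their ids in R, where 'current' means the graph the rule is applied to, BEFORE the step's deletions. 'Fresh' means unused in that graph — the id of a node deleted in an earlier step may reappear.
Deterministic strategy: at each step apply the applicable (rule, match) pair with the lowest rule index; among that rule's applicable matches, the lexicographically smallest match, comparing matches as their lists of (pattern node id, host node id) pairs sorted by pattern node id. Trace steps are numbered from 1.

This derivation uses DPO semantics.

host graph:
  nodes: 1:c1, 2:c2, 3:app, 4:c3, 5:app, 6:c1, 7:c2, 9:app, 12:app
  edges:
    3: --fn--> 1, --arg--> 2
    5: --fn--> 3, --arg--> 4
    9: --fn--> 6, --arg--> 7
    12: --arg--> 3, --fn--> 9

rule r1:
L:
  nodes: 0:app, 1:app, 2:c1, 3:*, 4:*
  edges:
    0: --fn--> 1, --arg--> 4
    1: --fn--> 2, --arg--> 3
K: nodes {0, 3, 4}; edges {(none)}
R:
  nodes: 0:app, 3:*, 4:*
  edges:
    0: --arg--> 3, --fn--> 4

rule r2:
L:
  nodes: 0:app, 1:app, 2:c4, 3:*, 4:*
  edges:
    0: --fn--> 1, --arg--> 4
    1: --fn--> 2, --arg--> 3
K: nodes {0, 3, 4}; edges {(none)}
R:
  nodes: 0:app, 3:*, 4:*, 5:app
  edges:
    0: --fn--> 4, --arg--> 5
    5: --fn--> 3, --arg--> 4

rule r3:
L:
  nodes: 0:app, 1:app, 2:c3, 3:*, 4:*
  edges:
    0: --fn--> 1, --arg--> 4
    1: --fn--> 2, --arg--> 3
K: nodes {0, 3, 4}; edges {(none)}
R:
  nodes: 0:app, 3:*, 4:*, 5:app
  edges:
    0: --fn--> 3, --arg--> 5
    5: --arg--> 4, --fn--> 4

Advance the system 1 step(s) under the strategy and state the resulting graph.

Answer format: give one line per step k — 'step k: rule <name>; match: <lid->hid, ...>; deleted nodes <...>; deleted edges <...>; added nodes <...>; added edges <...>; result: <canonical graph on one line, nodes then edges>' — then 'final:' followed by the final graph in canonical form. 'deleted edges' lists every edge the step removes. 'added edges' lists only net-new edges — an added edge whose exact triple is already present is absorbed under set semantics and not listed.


step 1: rule r1; match: 0->12, 1->9, 2->6, 3->7, 4->3; deleted nodes 6, 9; deleted edges (9,6,fn); (9,7,arg); (12,3,arg); (12,9,fn); added nodes (none); added edges (12,3,fn); (12,7,arg); result: nodes: 1:c1, 2:c2, 3:app, 4:c3, 5:app, 7:c2, 12:app edges: (3,1,fn); (3,2,arg); (5,3,fn); (5,4,arg); (12,3,fn); (12,7,arg)
final:
nodes: 1:c1, 2:c2, 3:app, 4:c3, 5:app, 7:c2, 12:app
edges: (3,1,fn); (3,2,arg); (5,3,fn); (5,4,arg); (12,3,fn); (12,7,arg)


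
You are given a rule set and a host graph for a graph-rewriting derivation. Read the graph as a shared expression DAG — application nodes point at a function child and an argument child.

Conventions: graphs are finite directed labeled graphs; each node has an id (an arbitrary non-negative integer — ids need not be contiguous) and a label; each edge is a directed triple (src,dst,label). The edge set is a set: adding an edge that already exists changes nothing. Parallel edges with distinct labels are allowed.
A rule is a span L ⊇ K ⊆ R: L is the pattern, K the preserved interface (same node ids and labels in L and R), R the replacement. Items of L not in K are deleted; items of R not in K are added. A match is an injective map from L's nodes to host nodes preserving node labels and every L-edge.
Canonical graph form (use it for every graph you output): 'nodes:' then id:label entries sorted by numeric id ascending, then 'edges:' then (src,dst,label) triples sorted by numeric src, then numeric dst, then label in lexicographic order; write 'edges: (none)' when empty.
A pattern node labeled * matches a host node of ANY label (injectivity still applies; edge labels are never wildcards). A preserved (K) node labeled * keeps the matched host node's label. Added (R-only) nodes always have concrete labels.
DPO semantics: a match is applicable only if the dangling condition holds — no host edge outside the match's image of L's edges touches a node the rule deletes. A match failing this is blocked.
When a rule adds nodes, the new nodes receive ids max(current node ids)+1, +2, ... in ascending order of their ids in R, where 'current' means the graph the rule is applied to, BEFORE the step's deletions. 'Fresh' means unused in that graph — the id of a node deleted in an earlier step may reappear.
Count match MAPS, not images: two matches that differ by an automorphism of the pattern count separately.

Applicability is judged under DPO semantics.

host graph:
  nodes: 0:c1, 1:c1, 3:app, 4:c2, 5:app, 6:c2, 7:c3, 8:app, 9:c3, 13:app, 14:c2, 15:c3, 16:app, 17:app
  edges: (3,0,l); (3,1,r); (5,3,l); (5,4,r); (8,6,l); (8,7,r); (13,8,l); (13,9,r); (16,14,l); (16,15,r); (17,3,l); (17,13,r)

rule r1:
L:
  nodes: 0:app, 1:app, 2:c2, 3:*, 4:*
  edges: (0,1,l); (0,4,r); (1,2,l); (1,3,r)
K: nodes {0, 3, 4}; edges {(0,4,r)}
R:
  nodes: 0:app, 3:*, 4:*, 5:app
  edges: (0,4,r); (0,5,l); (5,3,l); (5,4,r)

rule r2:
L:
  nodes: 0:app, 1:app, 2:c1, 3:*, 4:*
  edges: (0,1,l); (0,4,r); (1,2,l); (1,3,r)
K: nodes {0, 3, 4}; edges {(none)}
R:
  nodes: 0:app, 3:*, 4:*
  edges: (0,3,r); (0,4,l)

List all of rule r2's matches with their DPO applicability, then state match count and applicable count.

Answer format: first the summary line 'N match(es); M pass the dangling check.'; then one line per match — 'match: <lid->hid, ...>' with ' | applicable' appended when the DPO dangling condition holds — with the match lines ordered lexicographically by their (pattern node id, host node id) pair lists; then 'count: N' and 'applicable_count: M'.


2 match(es); 0 pass the dangling check.
match: 0->5, 1->3, 2->0, 3->1, 4->4
match: 0->17, 1->3, 2->0, 3->1, 4->13
count: 2
applicable_count: 0


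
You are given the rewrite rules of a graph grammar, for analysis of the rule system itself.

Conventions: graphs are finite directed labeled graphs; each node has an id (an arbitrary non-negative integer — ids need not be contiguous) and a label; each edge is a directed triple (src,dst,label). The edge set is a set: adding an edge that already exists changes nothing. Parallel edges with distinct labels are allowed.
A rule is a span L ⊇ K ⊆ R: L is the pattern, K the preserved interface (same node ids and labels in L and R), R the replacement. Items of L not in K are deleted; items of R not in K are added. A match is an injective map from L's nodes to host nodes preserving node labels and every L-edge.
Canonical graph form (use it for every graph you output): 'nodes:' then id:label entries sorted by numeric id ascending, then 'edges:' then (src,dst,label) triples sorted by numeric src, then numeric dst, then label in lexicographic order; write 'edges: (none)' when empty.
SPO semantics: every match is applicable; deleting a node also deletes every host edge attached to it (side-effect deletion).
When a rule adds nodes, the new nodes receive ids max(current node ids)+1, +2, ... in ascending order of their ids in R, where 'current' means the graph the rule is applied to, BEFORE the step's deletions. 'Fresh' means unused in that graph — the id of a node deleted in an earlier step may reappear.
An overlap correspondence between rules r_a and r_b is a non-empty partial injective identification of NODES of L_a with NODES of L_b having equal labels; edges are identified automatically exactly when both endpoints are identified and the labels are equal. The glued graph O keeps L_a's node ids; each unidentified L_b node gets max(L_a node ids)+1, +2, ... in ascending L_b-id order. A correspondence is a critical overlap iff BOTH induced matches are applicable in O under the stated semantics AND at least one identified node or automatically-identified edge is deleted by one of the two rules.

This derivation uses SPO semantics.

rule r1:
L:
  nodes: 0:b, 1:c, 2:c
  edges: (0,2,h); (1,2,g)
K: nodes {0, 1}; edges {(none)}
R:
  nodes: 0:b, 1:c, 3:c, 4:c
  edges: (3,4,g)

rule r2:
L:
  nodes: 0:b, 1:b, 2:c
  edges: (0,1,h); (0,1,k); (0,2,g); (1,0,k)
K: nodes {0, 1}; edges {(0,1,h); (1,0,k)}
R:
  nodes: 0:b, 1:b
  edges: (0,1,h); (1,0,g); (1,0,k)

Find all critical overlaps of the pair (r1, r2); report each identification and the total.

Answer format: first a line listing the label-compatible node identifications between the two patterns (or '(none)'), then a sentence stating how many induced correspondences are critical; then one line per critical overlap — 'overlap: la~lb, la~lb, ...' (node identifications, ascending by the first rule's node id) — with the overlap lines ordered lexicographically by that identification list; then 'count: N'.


label-compatible node identifications between L(r1) and L(r2): 0~0, 0~1, 1~2, 2~2
6 of the induced correspondences are critical overlaps of r1 and r2.
overlap: 0~0, 1~2
overlap: 0~0, 2~2
overlap: 0~1, 1~2
overlap: 0~1, 2~2
overlap: 1~2
overlap: 2~2
count: 6


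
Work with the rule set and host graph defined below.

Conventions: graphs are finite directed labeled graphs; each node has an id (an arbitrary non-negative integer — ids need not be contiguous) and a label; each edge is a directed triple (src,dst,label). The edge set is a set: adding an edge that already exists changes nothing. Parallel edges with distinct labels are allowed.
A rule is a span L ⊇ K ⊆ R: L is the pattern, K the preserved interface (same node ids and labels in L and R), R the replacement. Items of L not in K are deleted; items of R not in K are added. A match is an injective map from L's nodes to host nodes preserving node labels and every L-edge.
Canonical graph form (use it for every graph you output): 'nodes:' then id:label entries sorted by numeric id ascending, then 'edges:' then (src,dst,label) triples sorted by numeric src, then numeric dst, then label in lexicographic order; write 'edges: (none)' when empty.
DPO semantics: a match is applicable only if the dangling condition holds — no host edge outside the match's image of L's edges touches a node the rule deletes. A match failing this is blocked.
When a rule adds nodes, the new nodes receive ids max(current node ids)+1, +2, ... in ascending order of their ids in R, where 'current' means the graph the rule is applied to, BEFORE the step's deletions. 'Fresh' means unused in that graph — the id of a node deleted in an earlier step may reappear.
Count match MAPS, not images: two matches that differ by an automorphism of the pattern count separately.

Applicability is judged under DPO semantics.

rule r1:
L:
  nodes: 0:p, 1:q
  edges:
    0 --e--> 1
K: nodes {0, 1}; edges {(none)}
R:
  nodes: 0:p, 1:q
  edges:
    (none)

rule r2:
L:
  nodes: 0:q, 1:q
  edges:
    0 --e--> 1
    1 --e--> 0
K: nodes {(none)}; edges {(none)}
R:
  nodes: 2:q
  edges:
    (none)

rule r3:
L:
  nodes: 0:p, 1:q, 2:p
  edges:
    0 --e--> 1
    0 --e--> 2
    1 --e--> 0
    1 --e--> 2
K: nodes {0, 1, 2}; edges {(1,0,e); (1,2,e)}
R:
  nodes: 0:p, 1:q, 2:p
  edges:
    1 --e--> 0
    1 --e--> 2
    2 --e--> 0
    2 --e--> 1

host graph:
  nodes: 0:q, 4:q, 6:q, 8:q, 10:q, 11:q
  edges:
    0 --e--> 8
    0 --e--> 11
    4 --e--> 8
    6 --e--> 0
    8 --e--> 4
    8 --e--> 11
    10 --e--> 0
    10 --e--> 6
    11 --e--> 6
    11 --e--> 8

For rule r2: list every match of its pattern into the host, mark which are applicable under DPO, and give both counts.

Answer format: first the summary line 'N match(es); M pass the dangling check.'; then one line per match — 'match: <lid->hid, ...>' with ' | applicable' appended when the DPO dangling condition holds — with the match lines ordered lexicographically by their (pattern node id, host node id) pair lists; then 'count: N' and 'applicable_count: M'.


4 match(es); 0 pass the dangling check.
match: 0->4, 1->8
match: 0->8, 1->4
match: 0->8, 1->11
match: 0->11, 1->8
count: 4
applicable_count: 0


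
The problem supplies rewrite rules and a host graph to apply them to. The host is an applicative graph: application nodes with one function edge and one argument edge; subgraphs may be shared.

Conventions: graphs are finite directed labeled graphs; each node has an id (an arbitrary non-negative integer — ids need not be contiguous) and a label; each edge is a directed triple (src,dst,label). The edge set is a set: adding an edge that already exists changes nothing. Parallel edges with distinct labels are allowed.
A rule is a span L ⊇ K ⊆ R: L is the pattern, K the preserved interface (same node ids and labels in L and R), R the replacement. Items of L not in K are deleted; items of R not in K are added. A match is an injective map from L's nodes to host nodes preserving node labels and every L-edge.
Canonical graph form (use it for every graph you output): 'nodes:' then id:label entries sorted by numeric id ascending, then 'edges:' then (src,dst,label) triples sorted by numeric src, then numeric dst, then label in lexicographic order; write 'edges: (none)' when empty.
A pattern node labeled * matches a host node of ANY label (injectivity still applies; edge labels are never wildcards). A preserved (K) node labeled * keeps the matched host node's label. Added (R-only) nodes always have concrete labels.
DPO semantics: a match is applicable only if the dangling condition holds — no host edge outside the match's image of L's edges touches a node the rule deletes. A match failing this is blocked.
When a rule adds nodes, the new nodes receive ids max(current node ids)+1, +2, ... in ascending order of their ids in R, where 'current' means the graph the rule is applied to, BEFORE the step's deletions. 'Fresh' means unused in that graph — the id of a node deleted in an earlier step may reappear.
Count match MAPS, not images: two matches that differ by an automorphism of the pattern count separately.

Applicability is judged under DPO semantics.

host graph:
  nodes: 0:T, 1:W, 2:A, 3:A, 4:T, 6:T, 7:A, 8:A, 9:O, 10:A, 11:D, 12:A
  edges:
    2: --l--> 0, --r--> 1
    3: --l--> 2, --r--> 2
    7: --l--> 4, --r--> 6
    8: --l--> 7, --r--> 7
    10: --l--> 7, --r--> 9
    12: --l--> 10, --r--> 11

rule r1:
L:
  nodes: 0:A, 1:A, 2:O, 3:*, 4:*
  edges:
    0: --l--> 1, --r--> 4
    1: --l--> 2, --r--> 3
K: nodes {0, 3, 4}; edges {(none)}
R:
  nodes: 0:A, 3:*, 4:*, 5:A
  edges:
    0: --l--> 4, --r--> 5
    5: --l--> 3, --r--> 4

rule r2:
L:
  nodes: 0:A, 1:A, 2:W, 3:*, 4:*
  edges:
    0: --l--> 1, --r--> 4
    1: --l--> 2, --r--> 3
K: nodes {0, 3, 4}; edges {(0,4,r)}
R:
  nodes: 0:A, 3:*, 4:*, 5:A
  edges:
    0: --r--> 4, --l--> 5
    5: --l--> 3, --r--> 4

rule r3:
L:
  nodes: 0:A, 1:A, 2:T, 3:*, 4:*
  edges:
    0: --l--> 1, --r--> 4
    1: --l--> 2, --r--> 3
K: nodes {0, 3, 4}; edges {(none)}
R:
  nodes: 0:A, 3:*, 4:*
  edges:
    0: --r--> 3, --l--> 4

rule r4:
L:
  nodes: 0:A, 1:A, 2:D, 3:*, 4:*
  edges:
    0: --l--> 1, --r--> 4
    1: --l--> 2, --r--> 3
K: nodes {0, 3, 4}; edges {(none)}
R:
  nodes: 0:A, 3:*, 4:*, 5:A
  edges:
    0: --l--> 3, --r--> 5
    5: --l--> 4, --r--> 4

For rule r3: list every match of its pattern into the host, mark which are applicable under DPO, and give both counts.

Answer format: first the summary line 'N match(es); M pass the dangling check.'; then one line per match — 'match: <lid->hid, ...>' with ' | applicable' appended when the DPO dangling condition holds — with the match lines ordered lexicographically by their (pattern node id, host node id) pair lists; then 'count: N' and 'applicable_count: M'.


1 match(es); 0 pass the dangling check.
match: 0->10, 1->7, 2->4, 3->6, 4->9
count: 1
applicable_count: 0
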